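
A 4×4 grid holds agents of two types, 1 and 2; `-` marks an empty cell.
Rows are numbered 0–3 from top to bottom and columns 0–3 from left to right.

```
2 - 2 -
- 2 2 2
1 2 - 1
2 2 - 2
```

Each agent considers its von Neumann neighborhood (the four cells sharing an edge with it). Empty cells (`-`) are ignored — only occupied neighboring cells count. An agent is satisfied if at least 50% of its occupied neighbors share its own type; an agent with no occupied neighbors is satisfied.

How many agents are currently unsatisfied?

(0,0)2 0/0 ok
(0,2)2 1/1 ok
(1,1)2 2/2 ok
(1,2)2 3/3 ok
(1,3)2 1/2 ok
(2,0)1 0/2 unhappy
(2,1)2 2/3 ok
(2,3)1 0/2 unhappy
(3,0)2 1/2 ok
(3,1)2 2/2 ok
(3,3)2 0/1 unhappy
Unsatisfied: (2,0), (2,3), (3,3) — 3 in total.

3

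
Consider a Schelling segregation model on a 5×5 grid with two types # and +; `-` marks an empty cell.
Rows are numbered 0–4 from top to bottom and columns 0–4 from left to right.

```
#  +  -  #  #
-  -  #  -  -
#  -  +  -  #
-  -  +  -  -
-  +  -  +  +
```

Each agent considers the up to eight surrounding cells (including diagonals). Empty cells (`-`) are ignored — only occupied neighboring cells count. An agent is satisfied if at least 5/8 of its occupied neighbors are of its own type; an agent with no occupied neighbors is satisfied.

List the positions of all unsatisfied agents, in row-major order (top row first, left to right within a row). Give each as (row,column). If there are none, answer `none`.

Row 0: (0,0)# 0/1 not · (0,1)+ 0/2 not · (0,3)# 2/2 satisfied · (0,4)# 1/1 satisfied
Row 1: (1,2)# 1/3 not
Row 2: (2,0)# 0/0 satisfied · (2,2)+ 1/2 not · (2,4)# 0/0 satisfied
Row 3: (3,2)+ 3/3 satisfied
Row 4: (4,1)+ 1/1 satisfied · (4,3)+ 2/2 satisfied · (4,4)+ 1/1 satisfied

(0,0), (0,1), (1,2), (2,2)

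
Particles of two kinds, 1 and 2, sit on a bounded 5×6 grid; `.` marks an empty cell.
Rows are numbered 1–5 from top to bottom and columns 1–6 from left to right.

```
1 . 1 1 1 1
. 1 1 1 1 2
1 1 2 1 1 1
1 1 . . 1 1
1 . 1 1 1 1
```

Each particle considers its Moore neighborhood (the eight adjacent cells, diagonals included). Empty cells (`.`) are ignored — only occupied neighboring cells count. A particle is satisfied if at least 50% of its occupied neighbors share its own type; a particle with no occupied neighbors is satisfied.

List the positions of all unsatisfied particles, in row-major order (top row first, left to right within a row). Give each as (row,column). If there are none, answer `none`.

Row 1: (1,1)1 1/1 ok · (1,3)1 4/4 ok · (1,4)1 5/5 ok · (1,5)1 4/5 ok · (1,6)1 2/3 ok
Row 2: (2,2)1 5/6 ok · (2,3)1 6/7 ok · (2,4)1 7/8 ok · (2,5)1 7/8 ok · (2,6)2 0/5 unhappy
Row 3: (3,1)1 4/4 ok · (3,2)1 5/6 ok · (3,3)2 0/6 unhappy · (3,4)1 5/6 ok · (3,5)1 6/7 ok · (3,6)1 4/5 ok
Row 4: (4,1)1 4/4 ok · (4,2)1 5/6 ok · (4,5)1 7/7 ok · (4,6)1 5/5 ok
Row 5: (5,1)1 2/2 ok · (5,3)1 2/2 ok · (5,4)1 3/3 ok · (5,5)1 4/4 ok · (5,6)1 3/3 ok

(2,6), (3,3)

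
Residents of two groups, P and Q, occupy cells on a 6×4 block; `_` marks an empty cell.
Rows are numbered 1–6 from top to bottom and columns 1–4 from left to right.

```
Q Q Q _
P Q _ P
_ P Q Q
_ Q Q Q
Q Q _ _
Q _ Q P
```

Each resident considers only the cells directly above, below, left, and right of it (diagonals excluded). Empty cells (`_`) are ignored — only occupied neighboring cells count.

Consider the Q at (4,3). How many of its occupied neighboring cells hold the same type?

Occupied neighbors of (4,3): (3,3)=Q, (4,2)=Q, (4,4)=Q.
Same type (Q): 3 of 3.

3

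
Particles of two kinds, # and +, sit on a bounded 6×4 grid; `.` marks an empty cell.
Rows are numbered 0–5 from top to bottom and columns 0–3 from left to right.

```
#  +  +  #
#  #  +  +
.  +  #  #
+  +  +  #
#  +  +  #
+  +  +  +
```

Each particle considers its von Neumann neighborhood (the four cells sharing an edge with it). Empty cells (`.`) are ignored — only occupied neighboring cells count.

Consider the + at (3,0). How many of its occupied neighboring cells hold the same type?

Occupied neighbors of (3,0): (4,0)=#, (3,1)=+.
Same type (+): 1 of 2.

1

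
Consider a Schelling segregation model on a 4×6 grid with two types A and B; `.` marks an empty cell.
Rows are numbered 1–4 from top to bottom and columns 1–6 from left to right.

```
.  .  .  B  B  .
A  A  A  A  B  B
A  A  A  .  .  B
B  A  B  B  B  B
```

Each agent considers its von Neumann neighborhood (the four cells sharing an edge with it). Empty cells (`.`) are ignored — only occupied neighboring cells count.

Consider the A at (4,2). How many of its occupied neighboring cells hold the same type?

Occupied neighbors of (4,2): (3,2)=A, (4,1)=B, (4,3)=B.
Same type (A): 1 of 3.

1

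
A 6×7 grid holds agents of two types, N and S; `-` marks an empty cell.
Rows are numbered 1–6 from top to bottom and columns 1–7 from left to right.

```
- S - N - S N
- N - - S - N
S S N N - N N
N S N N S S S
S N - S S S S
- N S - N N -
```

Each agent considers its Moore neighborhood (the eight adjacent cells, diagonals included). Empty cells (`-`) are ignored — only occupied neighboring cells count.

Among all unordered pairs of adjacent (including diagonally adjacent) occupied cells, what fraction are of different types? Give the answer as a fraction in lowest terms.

Scan each occupied cell's neighbors to the right and below (and the two forward diagonals) so each pair is counted once.
From row 1: 4 unlike of 6 pairs (running 4/6).
From row 2: 4 unlike of 7 pairs (running 8/13).
From row 3: 11 unlike of 20 pairs (running 19/33).
From row 4: 8 unlike of 22 pairs (running 27/55).
From row 5: 9 unlike of 14 pairs (running 36/69).
From row 6: 1 unlike of 2 pairs (running 37/71).
Total adjacent occupied pairs: 71; unlike-type pairs: 37.
37/71 is already in lowest terms.

37/71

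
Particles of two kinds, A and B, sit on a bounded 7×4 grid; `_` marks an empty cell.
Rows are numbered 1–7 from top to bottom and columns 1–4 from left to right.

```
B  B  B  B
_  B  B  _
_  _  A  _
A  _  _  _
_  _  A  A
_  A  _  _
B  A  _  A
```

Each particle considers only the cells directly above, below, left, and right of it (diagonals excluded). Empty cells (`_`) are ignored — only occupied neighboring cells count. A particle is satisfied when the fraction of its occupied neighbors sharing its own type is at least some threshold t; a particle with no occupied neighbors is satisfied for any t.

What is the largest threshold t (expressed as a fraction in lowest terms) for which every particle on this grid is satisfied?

Row 1: (1,1)B 1/1 · (1,2)B 3/3 · (1,3)B 3/3 · (1,4)B 1/1
Row 2: (2,2)B 2/2 · (2,3)B 2/3
Row 3: (3,3)A 0/1
Row 4: (4,1)A — no occupied neighbors
Row 5: (5,3)A 1/1 · (5,4)A 1/1
Row 6: (6,2)A 1/1
Row 7: (7,1)B 0/1 · (7,2)A 1/2 · (7,4)A — no occupied neighbors
The smallest same-type fraction is 0/1 at (3,3), which reduces to 0/1. Any threshold above that leaves this particle unsatisfied.

0/1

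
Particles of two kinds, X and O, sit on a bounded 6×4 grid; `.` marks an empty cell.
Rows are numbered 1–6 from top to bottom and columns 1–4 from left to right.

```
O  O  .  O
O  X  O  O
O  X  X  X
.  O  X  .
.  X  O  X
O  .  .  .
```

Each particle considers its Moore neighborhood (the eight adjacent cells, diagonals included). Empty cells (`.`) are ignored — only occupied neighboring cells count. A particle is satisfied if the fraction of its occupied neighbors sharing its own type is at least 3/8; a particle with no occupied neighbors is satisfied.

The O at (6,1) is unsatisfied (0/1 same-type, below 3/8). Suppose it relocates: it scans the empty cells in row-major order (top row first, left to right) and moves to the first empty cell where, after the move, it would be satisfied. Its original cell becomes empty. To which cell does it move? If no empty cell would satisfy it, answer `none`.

Vacating (6,1). Empty cells in order:
  (1,3): 4/5 same-type → satisfied — stop here.

(1,3)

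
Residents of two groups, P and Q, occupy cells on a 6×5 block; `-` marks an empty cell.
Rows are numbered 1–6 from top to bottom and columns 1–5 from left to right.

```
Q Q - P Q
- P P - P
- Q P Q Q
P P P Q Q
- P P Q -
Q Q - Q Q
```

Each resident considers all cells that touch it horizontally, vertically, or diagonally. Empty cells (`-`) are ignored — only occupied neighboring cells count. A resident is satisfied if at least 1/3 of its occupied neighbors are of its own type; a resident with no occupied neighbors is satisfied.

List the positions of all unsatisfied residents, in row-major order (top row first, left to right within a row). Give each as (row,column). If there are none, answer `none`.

(1,1)Q 1/2 ✓
(1,2)Q 1/3 ✓
(1,4)P 2/3 ✓
(1,5)Q 0/2 ✗
(2,2)P 2/5 ✓
(2,3)P 3/6 ✓
(2,5)P 1/4 ✗
(3,2)Q 0/6 ✗
(3,3)P 4/7 ✓
(3,4)Q 3/7 ✓
(3,5)Q 3/4 ✓
(4,1)P 2/3 ✓
(4,2)P 5/6 ✓
(4,3)P 4/8 ✓
(4,4)Q 4/7 ✓
(4,5)Q 4/4 ✓
(5,2)P 4/6 ✓
(5,3)P 3/7 ✓
(5,4)Q 4/6 ✓
(6,1)Q 1/2 ✓
(6,2)Q 1/3 ✓
(6,4)Q 2/3 ✓
(6,5)Q 2/2 ✓

(1,5), (2,5), (3,2)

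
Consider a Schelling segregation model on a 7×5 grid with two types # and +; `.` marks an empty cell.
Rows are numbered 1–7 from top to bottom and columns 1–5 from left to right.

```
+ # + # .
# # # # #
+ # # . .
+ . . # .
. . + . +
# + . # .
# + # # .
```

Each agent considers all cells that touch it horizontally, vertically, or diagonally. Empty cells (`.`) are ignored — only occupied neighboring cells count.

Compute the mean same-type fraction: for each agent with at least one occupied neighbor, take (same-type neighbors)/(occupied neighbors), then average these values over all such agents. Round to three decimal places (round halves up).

0.506

(1,1)+ 0/3
(1,2)# 3/5
(1,3)+ 0/5
(1,4)# 3/4
(2,1)# 3/5
(2,2)# 5/8
(2,3)# 6/7
(2,4)# 4/5
(2,5)# 2/2
(3,1)+ 1/4
(3,2)# 4/6
(3,3)# 5/5
(4,1)+ 1/2
(4,4)# 1/3
(5,3)+ 1/3
(5,5)+ 0/2
(6,1)# 1/3
(6,2)+ 2/5
(6,4)# 2/4
(7,1)# 1/3
(7,2)+ 1/4
(7,3)# 2/4
(7,4)# 2/2
Sum over 23 agents: 0/3 + 3/5 + 0/5 + 3/4 + 3/5 + 5/8 + 6/7 + 4/5 + 2/2 + 1/4 + 4/6 + 5/5 + 1/2 + 1/3 + 1/3 + 0/2 + 1/3 + 2/5 + 2/4 + 1/3 + 1/4 + 2/4 + 2/2 = 3257/280; mean = 3257/280 ÷ 23 = 3257/6440 = 0.505745… → 0.506.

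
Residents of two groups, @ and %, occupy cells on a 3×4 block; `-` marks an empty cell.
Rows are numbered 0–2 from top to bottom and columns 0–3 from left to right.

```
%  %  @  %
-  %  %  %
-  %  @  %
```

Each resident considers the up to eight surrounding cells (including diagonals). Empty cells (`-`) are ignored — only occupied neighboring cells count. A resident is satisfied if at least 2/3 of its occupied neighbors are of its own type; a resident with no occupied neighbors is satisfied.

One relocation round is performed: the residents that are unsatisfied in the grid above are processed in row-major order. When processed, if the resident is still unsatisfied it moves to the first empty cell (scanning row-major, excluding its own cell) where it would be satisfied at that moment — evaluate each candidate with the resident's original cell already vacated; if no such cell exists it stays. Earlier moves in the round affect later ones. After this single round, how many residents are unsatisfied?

Initially unsatisfied (in order): (0,2), (1,3), (2,2).
  (0,2): no empty cell satisfies it; stays.
  (1,3) → (1,0).
  (2,2): no empty cell satisfies it; stays.
Resulting grid:
% % @ %
% % % -
- % @ %
Unsatisfied now: (0,2), (0,3), (2,2), (2,3).

4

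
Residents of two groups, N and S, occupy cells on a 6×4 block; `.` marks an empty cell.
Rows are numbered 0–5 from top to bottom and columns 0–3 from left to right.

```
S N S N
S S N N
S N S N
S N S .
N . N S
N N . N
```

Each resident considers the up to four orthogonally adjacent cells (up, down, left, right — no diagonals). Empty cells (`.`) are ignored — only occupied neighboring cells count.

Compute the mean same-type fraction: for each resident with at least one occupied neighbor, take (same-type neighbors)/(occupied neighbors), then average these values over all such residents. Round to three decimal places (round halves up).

(0,0)S 1/2
(0,1)N 0/3
(0,2)S 0/3
(0,3)N 1/2
(1,0)S 3/3
(1,1)S 1/4
(1,2)N 1/4
(1,3)N 3/3
(2,0)S 2/3
(2,1)N 1/4
(2,2)S 1/4
(2,3)N 1/2
(3,0)S 1/3
(3,1)N 1/3
(3,2)S 1/3
(4,0)N 1/2
(4,2)N 0/2
(4,3)S 0/2
(5,0)N 2/2
(5,1)N 1/1
(5,3)N 0/1
Sum over 21 residents: 1/2 + 0/3 + 0/3 + 1/2 + 3/3 + 1/4 + 1/4 + 3/3 + 2/3 + 1/4 + 1/4 + 1/2 + 1/3 + 1/3 + 1/3 + 1/2 + 0/2 + 0/2 + 2/2 + 1/1 + 0/1 = 26/3; mean = 26/3 ÷ 21 = 26/63 = 0.412698… → 0.413.

0.413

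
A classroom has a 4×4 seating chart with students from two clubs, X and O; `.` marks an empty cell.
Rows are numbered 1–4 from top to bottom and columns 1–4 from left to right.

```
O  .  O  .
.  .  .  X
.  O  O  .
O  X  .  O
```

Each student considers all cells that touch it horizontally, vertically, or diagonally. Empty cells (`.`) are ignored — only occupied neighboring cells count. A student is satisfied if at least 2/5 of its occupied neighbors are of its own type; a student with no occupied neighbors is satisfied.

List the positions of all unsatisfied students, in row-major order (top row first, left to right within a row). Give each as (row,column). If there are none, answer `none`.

Row 1: (1,1)O 0/0 ✓ · (1,3)O 0/1 ✗
Row 2: (2,4)X 0/2 ✗
Row 3: (3,2)O 2/3 ✓ · (3,3)O 2/4 ✓
Row 4: (4,1)O 1/2 ✓ · (4,2)X 0/3 ✗ · (4,4)O 1/1 ✓

(1,3), (2,4), (4,2)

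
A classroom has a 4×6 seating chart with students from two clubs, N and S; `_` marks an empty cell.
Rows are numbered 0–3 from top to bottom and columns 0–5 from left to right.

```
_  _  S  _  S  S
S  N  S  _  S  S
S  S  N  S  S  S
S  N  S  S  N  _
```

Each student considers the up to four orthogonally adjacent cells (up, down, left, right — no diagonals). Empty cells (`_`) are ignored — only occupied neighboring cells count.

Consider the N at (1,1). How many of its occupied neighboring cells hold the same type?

Occupied neighbors of (1,1): (2,1)=S, (1,0)=S, (1,2)=S.
Same type (N): 0 of 3.

0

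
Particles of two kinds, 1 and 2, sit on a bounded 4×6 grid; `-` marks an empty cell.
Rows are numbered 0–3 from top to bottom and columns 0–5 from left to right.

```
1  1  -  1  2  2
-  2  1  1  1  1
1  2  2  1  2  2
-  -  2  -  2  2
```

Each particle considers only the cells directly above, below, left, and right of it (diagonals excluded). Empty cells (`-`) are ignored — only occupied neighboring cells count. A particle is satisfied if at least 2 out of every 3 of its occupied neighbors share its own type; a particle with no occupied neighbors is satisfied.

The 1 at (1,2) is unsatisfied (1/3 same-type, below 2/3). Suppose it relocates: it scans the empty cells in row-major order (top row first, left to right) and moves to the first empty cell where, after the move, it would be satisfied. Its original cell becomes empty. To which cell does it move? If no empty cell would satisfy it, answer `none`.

Vacating (1,2). Empty cells in order:
  (0,2): 2/2 same-type → satisfied — stop here.

(0,2)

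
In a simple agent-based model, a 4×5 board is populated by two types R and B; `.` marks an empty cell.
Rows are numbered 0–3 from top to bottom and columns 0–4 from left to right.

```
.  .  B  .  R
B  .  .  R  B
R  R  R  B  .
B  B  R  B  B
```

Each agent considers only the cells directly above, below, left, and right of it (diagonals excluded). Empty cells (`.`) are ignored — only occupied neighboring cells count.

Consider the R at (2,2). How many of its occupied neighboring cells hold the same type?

2

Occupied neighbors of (2,2): (3,2)=R, (2,1)=R, (2,3)=B.
Same type (R): 2 of 3.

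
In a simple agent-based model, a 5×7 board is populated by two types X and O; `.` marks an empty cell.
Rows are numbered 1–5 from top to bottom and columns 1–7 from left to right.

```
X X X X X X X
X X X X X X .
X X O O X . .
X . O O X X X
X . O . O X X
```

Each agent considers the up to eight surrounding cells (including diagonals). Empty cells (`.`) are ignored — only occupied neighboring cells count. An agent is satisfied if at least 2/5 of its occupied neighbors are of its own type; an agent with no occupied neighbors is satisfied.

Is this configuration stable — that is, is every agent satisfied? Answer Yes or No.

Row 1: (1,1)X 3/3 satisfied · (1,2)X 5/5 satisfied · (1,3)X 5/5 satisfied · (1,4)X 5/5 satisfied · (1,5)X 5/5 satisfied · (1,6)X 4/4 satisfied · (1,7)X 2/2 satisfied
Row 2: (2,1)X 5/5 satisfied · (2,2)X 7/8 satisfied · (2,3)X 6/8 satisfied · (2,4)X 6/8 satisfied · (2,5)X 6/7 satisfied · (2,6)X 5/5 satisfied
Row 3: (3,1)X 4/4 satisfied · (3,2)X 5/7 satisfied · (3,3)O 3/7 satisfied · (3,4)O 3/8 not · (3,5)X 5/7 satisfied
Row 4: (4,1)X 3/3 satisfied · (4,3)O 4/5 satisfied · (4,4)O 5/7 satisfied · (4,5)X 3/6 satisfied · (4,6)X 5/6 satisfied · (4,7)X 3/3 satisfied
Row 5: (5,1)X 1/1 satisfied · (5,3)O 2/2 satisfied · (5,5)O 1/4 not · (5,6)X 4/5 satisfied · (5,7)X 3/3 satisfied
For instance (3,4) has only 3/8 same-type neighbors, below 2/5.

No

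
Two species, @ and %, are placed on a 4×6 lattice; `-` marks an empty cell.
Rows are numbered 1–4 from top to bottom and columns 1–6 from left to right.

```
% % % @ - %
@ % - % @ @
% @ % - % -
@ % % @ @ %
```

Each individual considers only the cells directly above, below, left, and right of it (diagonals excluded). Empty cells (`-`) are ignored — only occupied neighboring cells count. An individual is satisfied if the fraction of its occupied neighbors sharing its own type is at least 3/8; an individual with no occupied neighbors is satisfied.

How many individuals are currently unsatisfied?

13

(1,1)% 1/2 ✓
(1,2)% 3/3 ✓
(1,3)% 1/2 ✓
(1,4)@ 0/2 ✗
(1,6)% 0/1 ✗
(2,1)@ 0/3 ✗
(2,2)% 1/3 ✗
(2,4)% 0/2 ✗
(2,5)@ 1/3 ✗
(2,6)@ 1/2 ✓
(3,1)% 0/3 ✗
(3,2)@ 0/4 ✗
(3,3)% 1/2 ✓
(3,5)% 0/2 ✗
(4,1)@ 0/2 ✗
(4,2)% 1/3 ✗
(4,3)% 2/3 ✓
(4,4)@ 1/2 ✓
(4,5)@ 1/3 ✗
(4,6)% 0/1 ✗
Unsatisfied: (1,4), (1,6), (2,1), (2,2), (2,4), (2,5), (3,1), (3,2), (3,5), (4,1), (4,2), (4,5), (4,6) — 13 in total.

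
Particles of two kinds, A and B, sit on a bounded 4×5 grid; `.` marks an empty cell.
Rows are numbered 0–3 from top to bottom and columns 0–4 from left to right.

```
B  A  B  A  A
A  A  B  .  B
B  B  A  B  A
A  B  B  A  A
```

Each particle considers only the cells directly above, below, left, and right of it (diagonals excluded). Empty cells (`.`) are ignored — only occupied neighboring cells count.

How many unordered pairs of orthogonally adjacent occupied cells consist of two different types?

18

Scan each occupied cell's neighbors to the right and below so each pair is counted once.
Row 0: B(0,0)–A(0,1)≠ B(0,0)–A(1,0)≠ A(0,1)–B(0,2)≠ A(0,1)–A(1,1)= B(0,2)–A(0,3)≠ B(0,2)–B(1,2)= A(0,3)–A(0,4)= A(0,4)–B(1,4)≠  → 5/8 unlike.
Row 1: A(1,0)–A(1,1)= A(1,0)–B(2,0)≠ A(1,1)–B(1,2)≠ A(1,1)–B(2,1)≠ B(1,2)–A(2,2)≠ B(1,4)–A(2,4)≠  → 5/6 unlike.
Row 2: B(2,0)–B(2,1)= B(2,0)–A(3,0)≠ B(2,1)–A(2,2)≠ B(2,1)–B(3,1)= A(2,2)–B(2,3)≠ A(2,2)–B(3,2)≠ B(2,3)–A(2,4)≠ B(2,3)–A(3,3)≠ A(2,4)–A(3,4)=  → 6/9 unlike.
Row 3: A(3,0)–B(3,1)≠ B(3,1)–B(3,2)= B(3,2)–A(3,3)≠ A(3,3)–A(3,4)=  → 2/4 unlike.
Total adjacent occupied pairs: 27; unlike-type pairs: 18.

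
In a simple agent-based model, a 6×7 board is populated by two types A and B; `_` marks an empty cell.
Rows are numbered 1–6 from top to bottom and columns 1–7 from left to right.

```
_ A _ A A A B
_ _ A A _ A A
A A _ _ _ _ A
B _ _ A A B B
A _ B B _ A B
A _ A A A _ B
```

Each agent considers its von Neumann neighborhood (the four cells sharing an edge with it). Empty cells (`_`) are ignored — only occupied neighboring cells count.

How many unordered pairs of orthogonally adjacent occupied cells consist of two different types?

Scan each occupied cell's neighbors to the right and below so each pair is counted once.
Row 1: A(1,4)–A(1,5)= A(1,4)–A(2,4)= A(1,5)–A(1,6)= A(1,6)–B(1,7)≠ A(1,6)–A(2,6)= B(1,7)–A(2,7)≠  → 2/6 unlike.
Row 2: A(2,3)–A(2,4)= A(2,6)–A(2,7)= A(2,7)–A(3,7)=  → 0/3 unlike.
Row 3: A(3,1)–A(3,2)= A(3,1)–B(4,1)≠ A(3,7)–B(4,7)≠  → 2/3 unlike.
Row 4: B(4,1)–A(5,1)≠ A(4,4)–A(4,5)= A(4,4)–B(5,4)≠ A(4,5)–B(4,6)≠ B(4,6)–B(4,7)= B(4,6)–A(5,6)≠ B(4,7)–B(5,7)=  → 4/7 unlike.
Row 5: A(5,1)–A(6,1)= B(5,3)–B(5,4)= B(5,3)–A(6,3)≠ B(5,4)–A(6,4)≠ A(5,6)–B(5,7)≠ B(5,7)–B(6,7)=  → 3/6 unlike.
Row 6: A(6,3)–A(6,4)= A(6,4)–A(6,5)=  → 0/2 unlike.
Total adjacent occupied pairs: 27; unlike-type pairs: 11.

11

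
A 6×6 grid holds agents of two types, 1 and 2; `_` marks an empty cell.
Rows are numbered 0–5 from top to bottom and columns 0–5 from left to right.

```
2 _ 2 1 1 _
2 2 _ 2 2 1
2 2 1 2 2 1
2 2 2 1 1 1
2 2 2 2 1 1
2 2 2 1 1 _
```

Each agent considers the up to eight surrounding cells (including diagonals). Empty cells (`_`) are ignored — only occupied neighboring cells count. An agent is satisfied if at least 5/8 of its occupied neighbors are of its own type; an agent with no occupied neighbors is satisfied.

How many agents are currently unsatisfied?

12

Row 0: (0,0)2 2/2 satisfied · (0,2)2 2/3 satisfied · (0,3)1 1/4 not · (0,4)1 2/4 not
Row 1: (1,0)2 4/4 satisfied · (1,1)2 5/6 satisfied · (1,3)2 4/7 not · (1,4)2 3/7 not · (1,5)1 2/4 not
Row 2: (2,0)2 5/5 satisfied · (2,1)2 6/7 satisfied · (2,2)1 1/7 not · (2,3)2 4/7 not · (2,4)2 3/8 not · (2,5)1 3/5 not
Row 3: (3,0)2 5/5 satisfied · (3,1)2 7/8 satisfied · (3,2)2 6/8 satisfied · (3,3)1 3/8 not · (3,4)1 5/8 satisfied · (3,5)1 4/5 satisfied
Row 4: (4,0)2 5/5 satisfied · (4,1)2 8/8 satisfied · (4,2)2 6/8 satisfied · (4,3)2 3/8 not · (4,4)1 6/7 satisfied · (4,5)1 4/4 satisfied
Row 5: (5,0)2 3/3 satisfied · (5,1)2 5/5 satisfied · (5,2)2 4/5 satisfied · (5,3)1 2/5 not · (5,4)1 3/4 satisfied
Unsatisfied: (0,3), (0,4), (1,3), (1,4), (1,5), (2,2), (2,3), (2,4), (2,5), (3,3), (4,3), (5,3) — 12 in total.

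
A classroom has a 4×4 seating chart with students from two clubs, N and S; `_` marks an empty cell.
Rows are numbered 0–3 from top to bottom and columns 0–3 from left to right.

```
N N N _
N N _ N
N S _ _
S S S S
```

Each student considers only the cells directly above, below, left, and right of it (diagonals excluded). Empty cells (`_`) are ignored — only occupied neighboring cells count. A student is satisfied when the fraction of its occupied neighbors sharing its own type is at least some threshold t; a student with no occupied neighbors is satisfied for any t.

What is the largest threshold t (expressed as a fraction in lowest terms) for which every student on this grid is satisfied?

1/3

Row 0: (0,0)N 2/2 · (0,1)N 3/3 · (0,2)N 1/1
Row 1: (1,0)N 3/3 · (1,1)N 2/3 · (1,3)N — no occupied neighbors
Row 2: (2,0)N 1/3 · (2,1)S 1/3
Row 3: (3,0)S 1/2 · (3,1)S 3/3 · (3,2)S 2/2 · (3,3)S 1/1
The smallest same-type fraction is 1/3 at (2,0), which reduces to 1/3. Any threshold above that leaves this student unsatisfied.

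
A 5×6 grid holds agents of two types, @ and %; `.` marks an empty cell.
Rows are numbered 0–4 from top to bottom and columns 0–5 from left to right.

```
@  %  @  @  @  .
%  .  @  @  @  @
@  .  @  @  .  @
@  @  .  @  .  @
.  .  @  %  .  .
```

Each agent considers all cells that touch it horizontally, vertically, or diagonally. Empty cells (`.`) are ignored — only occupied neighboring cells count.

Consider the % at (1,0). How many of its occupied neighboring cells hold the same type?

Occupied neighbors of (1,0): (0,0)=@, (0,1)=%, (2,0)=@.
Same type (%): 1 of 3.

1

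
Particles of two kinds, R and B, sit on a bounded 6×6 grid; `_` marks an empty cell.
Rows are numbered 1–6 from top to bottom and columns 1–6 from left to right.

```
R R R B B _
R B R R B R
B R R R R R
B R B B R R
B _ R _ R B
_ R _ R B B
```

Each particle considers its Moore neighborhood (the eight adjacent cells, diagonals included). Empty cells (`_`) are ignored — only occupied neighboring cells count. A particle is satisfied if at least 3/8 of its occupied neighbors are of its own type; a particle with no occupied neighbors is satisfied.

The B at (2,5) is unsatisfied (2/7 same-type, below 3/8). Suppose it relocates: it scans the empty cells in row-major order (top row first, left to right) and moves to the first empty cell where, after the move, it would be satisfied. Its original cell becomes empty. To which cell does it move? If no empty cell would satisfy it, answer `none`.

(1,6)

Vacating (2,5). Empty cells in order:
  (1,6): 1/2 same-type → satisfied — stop here.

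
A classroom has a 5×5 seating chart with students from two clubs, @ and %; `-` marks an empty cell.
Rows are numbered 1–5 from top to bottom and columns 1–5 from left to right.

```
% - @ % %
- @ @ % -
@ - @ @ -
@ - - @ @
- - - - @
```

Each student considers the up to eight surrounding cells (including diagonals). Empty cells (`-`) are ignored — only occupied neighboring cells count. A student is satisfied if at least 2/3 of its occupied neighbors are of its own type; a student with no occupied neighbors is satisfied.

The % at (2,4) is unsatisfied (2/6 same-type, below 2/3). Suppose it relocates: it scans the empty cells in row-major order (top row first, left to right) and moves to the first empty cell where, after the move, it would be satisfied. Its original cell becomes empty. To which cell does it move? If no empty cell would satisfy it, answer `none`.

(2,5)

Vacating (2,4). Empty cells in order:
  (1,2): 1/4 same-type → still unsatisfied.
  (2,1): 1/3 same-type → still unsatisfied.
  (2,5): 2/3 same-type → satisfied — stop here.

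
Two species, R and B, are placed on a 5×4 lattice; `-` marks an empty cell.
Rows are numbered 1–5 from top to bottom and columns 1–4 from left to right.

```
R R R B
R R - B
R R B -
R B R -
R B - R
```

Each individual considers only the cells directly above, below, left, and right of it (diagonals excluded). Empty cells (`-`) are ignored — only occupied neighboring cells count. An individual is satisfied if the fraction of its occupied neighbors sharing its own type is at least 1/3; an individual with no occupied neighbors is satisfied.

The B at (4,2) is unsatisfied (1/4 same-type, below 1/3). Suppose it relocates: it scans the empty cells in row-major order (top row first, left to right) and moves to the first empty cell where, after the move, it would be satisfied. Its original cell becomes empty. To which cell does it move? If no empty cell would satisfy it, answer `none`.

(2,3)

Vacating (4,2). Empty cells in order:
  (2,3): 2/4 same-type → satisfied — stop here.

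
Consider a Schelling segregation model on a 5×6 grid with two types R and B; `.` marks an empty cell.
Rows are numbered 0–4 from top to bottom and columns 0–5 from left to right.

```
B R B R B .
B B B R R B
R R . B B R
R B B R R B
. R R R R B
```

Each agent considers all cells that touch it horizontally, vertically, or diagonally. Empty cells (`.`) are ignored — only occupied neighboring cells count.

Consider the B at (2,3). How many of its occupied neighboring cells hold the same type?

3

Occupied neighbors of (2,3): (1,2)=B, (1,3)=R, (1,4)=R, (2,4)=B, (3,2)=B, (3,3)=R, (3,4)=R.
Same type (B): 3 of 7.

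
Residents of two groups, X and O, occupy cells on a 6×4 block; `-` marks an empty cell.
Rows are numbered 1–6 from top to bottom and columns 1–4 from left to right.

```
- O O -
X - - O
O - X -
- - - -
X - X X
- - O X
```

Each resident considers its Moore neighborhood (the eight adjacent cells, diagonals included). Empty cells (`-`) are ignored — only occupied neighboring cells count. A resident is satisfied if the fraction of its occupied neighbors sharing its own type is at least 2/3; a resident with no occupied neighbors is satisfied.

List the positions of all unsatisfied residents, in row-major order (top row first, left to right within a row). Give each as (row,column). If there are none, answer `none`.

(1,2)O 1/2 ✗
(1,3)O 2/2 ✓
(2,1)X 0/2 ✗
(2,4)O 1/2 ✗
(3,1)O 0/1 ✗
(3,3)X 0/1 ✗
(5,1)X 0/0 ✓
(5,3)X 2/3 ✓
(5,4)X 2/3 ✓
(6,3)O 0/3 ✗
(6,4)X 2/3 ✓

(1,2), (2,1), (2,4), (3,1), (3,3), (6,3)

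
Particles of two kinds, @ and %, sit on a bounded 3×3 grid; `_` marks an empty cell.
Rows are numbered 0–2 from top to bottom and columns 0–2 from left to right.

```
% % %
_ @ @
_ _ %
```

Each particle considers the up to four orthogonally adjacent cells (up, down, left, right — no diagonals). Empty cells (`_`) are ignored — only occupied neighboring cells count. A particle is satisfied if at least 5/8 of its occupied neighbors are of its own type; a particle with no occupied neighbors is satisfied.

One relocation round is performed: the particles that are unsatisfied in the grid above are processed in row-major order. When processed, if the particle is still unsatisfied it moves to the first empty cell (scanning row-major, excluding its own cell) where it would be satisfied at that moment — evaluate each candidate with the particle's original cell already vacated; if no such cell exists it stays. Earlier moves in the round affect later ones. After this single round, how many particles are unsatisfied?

2

Initially unsatisfied (in order): (0,2), (1,1), (1,2), (2,2).
  (0,2) → (2,0).
  (1,1): no empty cell satisfies it; stays.
  (1,2): no empty cell satisfies it; stays.
  (2,2) → (1,0).
Resulting grid:
% % _
% @ @
% _ _
Unsatisfied now: (0,1), (1,1).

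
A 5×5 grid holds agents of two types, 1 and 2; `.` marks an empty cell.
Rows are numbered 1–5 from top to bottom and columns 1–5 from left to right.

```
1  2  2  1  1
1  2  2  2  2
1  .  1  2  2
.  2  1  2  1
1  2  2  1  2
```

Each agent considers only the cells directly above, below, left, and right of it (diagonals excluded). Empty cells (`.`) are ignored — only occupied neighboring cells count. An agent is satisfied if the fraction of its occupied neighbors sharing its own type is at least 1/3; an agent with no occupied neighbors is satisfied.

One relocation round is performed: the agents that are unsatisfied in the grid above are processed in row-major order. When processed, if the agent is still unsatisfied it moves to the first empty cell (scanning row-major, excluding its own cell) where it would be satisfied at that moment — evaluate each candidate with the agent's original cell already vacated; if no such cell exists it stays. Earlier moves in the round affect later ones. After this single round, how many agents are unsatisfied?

Initially unsatisfied (in order): (4,3), (4,4), (4,5), (5,1), (5,4), (5,5).
  (4,3) → (3,2).
  (4,4): now satisfied by earlier moves; stays.
  (4,5) → (4,1).
  (5,1): now satisfied by earlier moves; stays.
  (5,4): no empty cell satisfies it; stays.
  (5,5) → (4,3).
Resulting grid:
1 2 2 1 1
1 2 2 2 2
1 1 1 2 2
1 2 2 2 .
1 2 2 1 .
Unsatisfied now: (3,3), (5,4).

2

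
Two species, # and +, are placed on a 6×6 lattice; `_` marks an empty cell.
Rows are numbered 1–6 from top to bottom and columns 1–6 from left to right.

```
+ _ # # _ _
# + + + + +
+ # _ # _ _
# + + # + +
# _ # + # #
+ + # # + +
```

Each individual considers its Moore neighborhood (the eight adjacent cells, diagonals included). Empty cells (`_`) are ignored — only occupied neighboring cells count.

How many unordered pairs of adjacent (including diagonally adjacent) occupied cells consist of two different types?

Scan each occupied cell's neighbors to the right and below (and the two forward diagonals) so each pair is counted once.
From row 1: 7 unlike of 9 pairs (running 7/9).
From row 2: 7 unlike of 13 pairs (running 14/22).
From row 3: 6 unlike of 9 pairs (running 20/31).
From row 4: 11 unlike of 18 pairs (running 31/49).
From row 5: 11 unlike of 16 pairs (running 42/65).
From row 6: 2 unlike of 5 pairs (running 44/70).
Total adjacent occupied pairs: 70; unlike-type pairs: 44.

44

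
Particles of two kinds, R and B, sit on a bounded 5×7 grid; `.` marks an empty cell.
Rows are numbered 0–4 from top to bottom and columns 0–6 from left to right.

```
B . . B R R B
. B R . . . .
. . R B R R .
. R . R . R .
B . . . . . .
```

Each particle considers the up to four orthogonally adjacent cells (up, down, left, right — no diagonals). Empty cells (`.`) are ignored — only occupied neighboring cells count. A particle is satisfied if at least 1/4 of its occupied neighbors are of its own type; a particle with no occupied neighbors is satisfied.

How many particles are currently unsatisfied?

5

Row 0: (0,0)B 0/0 ok · (0,3)B 0/1 unhappy · (0,4)R 1/2 ok · (0,5)R 1/2 ok · (0,6)B 0/1 unhappy
Row 1: (1,1)B 0/1 unhappy · (1,2)R 1/2 ok
Row 2: (2,2)R 1/2 ok · (2,3)B 0/3 unhappy · (2,4)R 1/2 ok · (2,5)R 2/2 ok
Row 3: (3,1)R 0/0 ok · (3,3)R 0/1 unhappy · (3,5)R 1/1 ok
Row 4: (4,0)B 0/0 ok
Unsatisfied: (0,3), (0,6), (1,1), (2,3), (3,3) — 5 in total.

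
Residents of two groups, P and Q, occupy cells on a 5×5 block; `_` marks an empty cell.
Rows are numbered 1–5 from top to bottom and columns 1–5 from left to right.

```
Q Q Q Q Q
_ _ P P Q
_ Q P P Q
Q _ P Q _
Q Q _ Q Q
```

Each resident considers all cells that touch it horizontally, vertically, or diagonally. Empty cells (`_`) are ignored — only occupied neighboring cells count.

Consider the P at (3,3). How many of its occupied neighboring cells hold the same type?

4

Occupied neighbors of (3,3): (2,3)=P, (2,4)=P, (3,2)=Q, (3,4)=P, (4,3)=P, (4,4)=Q.
Same type (P): 4 of 6.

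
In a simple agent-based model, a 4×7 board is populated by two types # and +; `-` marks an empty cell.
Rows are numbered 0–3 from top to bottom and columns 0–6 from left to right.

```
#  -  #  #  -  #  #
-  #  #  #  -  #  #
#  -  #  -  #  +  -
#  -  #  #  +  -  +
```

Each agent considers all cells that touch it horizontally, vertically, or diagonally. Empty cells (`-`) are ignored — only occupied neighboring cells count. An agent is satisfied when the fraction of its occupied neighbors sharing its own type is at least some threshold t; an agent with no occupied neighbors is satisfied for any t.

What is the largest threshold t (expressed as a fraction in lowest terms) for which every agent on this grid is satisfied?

1/3

Row 0: (0,0)# 1/1 · (0,2)# 4/4 · (0,3)# 3/3 · (0,5)# 3/3 · (0,6)# 3/3
Row 1: (1,1)# 5/5 · (1,2)# 5/5 · (1,3)# 5/5 · (1,5)# 4/5 · (1,6)# 3/4
Row 2: (2,0)# 2/2 · (2,2)# 5/5 · (2,4)# 3/5 · (2,5)+ 2/5
Row 3: (3,0)# 1/1 · (3,2)# 2/2 · (3,3)# 3/4 · (3,4)+ 1/3 · (3,6)+ 1/1
The smallest same-type fraction is 1/3 at (3,4), which reduces to 1/3. Any threshold above that leaves this agent unsatisfied.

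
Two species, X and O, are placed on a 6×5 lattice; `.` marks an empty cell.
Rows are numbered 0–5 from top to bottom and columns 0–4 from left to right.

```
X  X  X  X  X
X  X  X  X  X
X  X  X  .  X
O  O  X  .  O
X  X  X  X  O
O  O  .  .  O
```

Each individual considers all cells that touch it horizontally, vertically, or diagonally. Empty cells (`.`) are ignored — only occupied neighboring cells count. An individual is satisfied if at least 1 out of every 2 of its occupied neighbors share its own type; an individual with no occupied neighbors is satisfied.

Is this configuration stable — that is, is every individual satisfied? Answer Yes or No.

No

(0,0)X 3/3 ✓
(0,1)X 5/5 ✓
(0,2)X 5/5 ✓
(0,3)X 5/5 ✓
(0,4)X 3/3 ✓
(1,0)X 5/5 ✓
(1,1)X 8/8 ✓
(1,2)X 7/7 ✓
(1,3)X 7/7 ✓
(1,4)X 4/4 ✓
(2,0)X 3/5 ✓
(2,1)X 6/8 ✓
(2,2)X 5/6 ✓
(2,4)X 2/3 ✓
(3,0)O 1/5 ✗
(3,1)O 1/8 ✗
(3,2)X 5/6 ✓
(3,4)O 1/3 ✗
(4,0)X 1/5 ✗
(4,1)X 3/7 ✗
(4,2)X 3/5 ✓
(4,3)X 2/5 ✗
(4,4)O 2/3 ✓
(5,0)O 1/3 ✗
(5,1)O 1/4 ✗
(5,4)O 1/2 ✓
For instance (3,0) has only 1/5 same-type neighbors, below 1/2.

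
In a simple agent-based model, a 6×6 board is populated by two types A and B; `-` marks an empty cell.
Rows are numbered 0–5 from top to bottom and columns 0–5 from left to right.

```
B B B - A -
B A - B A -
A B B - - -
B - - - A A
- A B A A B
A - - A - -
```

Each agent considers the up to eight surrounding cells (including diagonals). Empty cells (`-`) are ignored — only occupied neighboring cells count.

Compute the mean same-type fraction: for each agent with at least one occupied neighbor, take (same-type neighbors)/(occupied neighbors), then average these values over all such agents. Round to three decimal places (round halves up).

Row 0: (0,0)B 2/3 · (0,1)B 3/4 · (0,2)B 2/3 · (0,4)A 1/2
Row 1: (1,0)B 3/5 · (1,1)A 1/7 · (1,3)B 2/4 · (1,4)A 1/2
Row 2: (2,0)A 1/4 · (2,1)B 3/5 · (2,2)B 2/3
Row 3: (3,0)B 1/3 · (3,4)A 3/4 · (3,5)A 2/3
Row 4: (4,1)A 1/3 · (4,2)B 0/3 · (4,3)A 3/4 · (4,4)A 4/5 · (4,5)B 0/3
Row 5: (5,0)A 1/1 · (5,3)A 2/3
Sum over 21 agents: 2/3 + 3/4 + 2/3 + 1/2 + 3/5 + 1/7 + 2/4 + 1/2 + 1/4 + 3/5 + 2/3 + 1/3 + 3/4 + 2/3 + 1/3 + 0/3 + 3/4 + 4/5 + 0/3 + 1/1 + 2/3 = 78/7; mean = 78/7 ÷ 21 = 26/49 = 0.530612… → 0.531.

0.531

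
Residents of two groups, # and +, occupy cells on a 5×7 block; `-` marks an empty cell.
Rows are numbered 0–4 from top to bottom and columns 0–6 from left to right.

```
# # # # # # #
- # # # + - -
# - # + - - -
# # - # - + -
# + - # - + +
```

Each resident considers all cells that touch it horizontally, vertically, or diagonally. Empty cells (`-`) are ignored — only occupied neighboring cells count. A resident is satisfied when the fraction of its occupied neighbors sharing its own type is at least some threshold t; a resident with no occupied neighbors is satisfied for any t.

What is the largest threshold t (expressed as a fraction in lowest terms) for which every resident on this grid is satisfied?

(0,0)# 2/2
(0,1)# 4/4
(0,2)# 5/5
(0,3)# 4/5
(0,4)# 3/4
(0,5)# 2/3
(0,6)# 1/1
(1,1)# 6/6
(1,2)# 6/7
(1,3)# 5/7
(1,4)+ 1/5
(2,0)# 3/3
(2,2)# 5/6
(2,3)+ 1/5
(3,0)# 3/4
(3,1)# 4/5
(3,3)# 2/3
(3,5)+ 2/2
(4,0)# 2/3
(4,1)+ 0/3
(4,3)# 1/1
(4,5)+ 2/2
(4,6)+ 2/2
The smallest same-type fraction is 0/3 at (4,1), which reduces to 0/1. Any threshold above that leaves this resident unsatisfied.

0/1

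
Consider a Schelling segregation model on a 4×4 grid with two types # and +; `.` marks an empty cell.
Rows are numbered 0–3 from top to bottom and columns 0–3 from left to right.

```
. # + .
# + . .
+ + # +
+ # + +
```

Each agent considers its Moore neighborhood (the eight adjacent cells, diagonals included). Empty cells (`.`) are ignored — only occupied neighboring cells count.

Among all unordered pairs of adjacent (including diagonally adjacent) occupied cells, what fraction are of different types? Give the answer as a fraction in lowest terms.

7/13

Scan each occupied cell's neighbors to the right and below (and the two forward diagonals) so each pair is counted once.
Row 0: #(0,1)–+(0,2)≠ #(0,1)–+(1,1)≠ #(0,1)–#(1,0)= +(0,2)–+(1,1)=  → 2/4 unlike.
Row 1: #(1,0)–+(1,1)≠ #(1,0)–+(2,0)≠ #(1,0)–+(2,1)≠ +(1,1)–+(2,1)= +(1,1)–#(2,2)≠ +(1,1)–+(2,0)=  → 4/6 unlike.
Row 2: +(2,0)–+(2,1)= +(2,0)–+(3,0)= +(2,0)–#(3,1)≠ +(2,1)–#(2,2)≠ +(2,1)–#(3,1)≠ +(2,1)–+(3,2)= +(2,1)–+(3,0)= #(2,2)–+(2,3)≠ #(2,2)–+(3,2)≠ #(2,2)–+(3,3)≠ #(2,2)–#(3,1)= +(2,3)–+(3,3)= +(2,3)–+(3,2)=  → 6/13 unlike.
Row 3: +(3,0)–#(3,1)≠ #(3,1)–+(3,2)≠ +(3,2)–+(3,3)=  → 2/3 unlike.
Total adjacent occupied pairs: 26; unlike-type pairs: 14.
14/26 reduces to 7/13.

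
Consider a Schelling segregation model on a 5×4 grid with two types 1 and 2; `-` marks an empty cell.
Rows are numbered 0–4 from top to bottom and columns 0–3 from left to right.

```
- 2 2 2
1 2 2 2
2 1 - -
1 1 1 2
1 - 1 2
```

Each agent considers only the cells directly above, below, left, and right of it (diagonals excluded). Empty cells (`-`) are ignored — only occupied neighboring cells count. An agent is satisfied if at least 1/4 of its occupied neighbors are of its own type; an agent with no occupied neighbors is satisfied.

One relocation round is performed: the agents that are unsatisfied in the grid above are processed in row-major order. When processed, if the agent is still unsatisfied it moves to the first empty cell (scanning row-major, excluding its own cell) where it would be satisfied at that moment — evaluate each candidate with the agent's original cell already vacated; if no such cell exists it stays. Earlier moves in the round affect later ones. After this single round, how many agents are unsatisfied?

Initially unsatisfied (in order): (1,0), (2,0).
  (1,0) → (2,2).
  (2,0) → (0,0).
Resulting grid:
2 2 2 2
- 2 2 2
- 1 1 -
1 1 1 2
1 - 1 2
All satisfied now.

0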